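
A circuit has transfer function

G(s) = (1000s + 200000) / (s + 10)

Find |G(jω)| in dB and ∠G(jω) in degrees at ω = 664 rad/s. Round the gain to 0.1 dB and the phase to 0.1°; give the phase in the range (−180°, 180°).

Substitute s = j664:
Numerator: 1000(j664) + 200000 = 200000 + j664000
Denominator: (j664) + 10 = 10 + j664
|N| = √(200000² + 664000²) ≈ 6.9347e+05, ∠N ≈ 73.24°
|D| = √(10² + 664²) ≈ 664.08, ∠D ≈ 89.14°
|G| = 6.9347e+05 / 664.08 ≈ 1044.3
Gain = 20 log₁₀(1044.3) ≈ 60.38 dB
∠G = 73.24° − 89.14° = -15.90°

60.4 dB, -15.9°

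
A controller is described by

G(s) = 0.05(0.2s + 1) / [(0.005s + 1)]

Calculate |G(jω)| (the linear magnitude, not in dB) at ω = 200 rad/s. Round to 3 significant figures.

1.41

At ω = 200 rad/s:
zero (1 + j200·0.2) = 1 + j40 → |·| ≈ 40.012, ∠ ≈ 88.57°
pole (1 + j200·0.005) = 1 + j1 → |·| ≈ 1.4142, ∠ ≈ 45.00°
|G| = 0.05 · 40.012 / (1.4142) ≈ 1.4147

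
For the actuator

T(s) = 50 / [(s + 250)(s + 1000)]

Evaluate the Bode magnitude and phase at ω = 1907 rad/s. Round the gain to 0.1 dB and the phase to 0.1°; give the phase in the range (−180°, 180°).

At s = jω = j1907:
pole (s+250): 250 + j1907 → |·| = √(250²+1907²) = √3699149 ≈ 1923.3, ∠ = arctan(1907/250) ≈ 82.53°
pole (s+1000): 1000 + j1907 → |·| = √(1000²+1907²) = √4636649 ≈ 2153.3, ∠ = arctan(1907/1000) ≈ 62.33°
|T| = 50 / 4.1414e+06 ≈ 1.2073e-05
Gain = 20 log₁₀(1.2073e-05) ≈ -98.36 dB
∠T = 0.00° − 144.86° = -144.86°

-98.4 dB, -144.9°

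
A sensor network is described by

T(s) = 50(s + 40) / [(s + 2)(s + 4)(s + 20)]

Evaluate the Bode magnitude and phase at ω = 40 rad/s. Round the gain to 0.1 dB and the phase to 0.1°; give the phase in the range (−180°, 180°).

At s = jω = j40:
zero (s+40): 40 + j40 → |·| = √(40²+40²) = √3200 ≈ 56.569, ∠ = arctan(40/40) ≈ 45.00°
pole (s+2): 2 + j40 → |·| = √(2²+40²) = √1604 ≈ 40.05, ∠ = arctan(40/2) ≈ 87.14°
pole (s+4): 4 + j40 → |·| = √(4²+40²) = √1616 ≈ 40.2, ∠ = arctan(40/4) ≈ 84.29°
pole (s+20): 20 + j40 → |·| = √(20²+40²) = √2000 ≈ 44.721, ∠ = arctan(40/20) ≈ 63.43°
|T| = 50 · 56.569 / 72001 ≈ 0.039283
Gain = 20 log₁₀(0.039283) ≈ -28.12 dB
∠T = 45.00° − 234.86° = -189.86° ≡ 170.14° (principal value)

-28.1 dB, 170.1°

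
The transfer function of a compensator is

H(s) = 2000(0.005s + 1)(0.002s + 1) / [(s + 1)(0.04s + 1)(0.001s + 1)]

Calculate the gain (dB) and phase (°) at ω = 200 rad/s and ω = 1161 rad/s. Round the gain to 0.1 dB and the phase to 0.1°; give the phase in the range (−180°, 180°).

At ω = 200 rad/s:
zero (1 + j200·0.005) = 1 + j1 → |·| ≈ 1.4142, ∠ ≈ 45.00°
zero (1 + j200·0.002) = 1 + j0.4 → |·| ≈ 1.077, ∠ ≈ 21.80°
pole (1 + j200·1) = 1 + j200 → |·| ≈ 200, ∠ ≈ 89.71°
pole (1 + j200·0.04) = 1 + j8 → |·| ≈ 8.0623, ∠ ≈ 82.87°
pole (1 + j200·0.001) = 1 + j0.2 → |·| ≈ 1.0198, ∠ ≈ 11.31°
|H| = 2000 · 1.4142 · 1.077 / (200 · 8.0623 · 1.0198) ≈ 1.8525
Gain = 20 log₁₀(1.8525) ≈ 5.36 dB
∠H = (45.00° + 21.80°) − (89.71° + 82.87° + 11.31°) = -117.09°

At ω = 1161 rad/s:
zero (1 + j1161·0.005) = 1 + j5.805 → |·| ≈ 5.8905, ∠ ≈ 80.23°
zero (1 + j1161·0.002) = 1 + j2.322 → |·| ≈ 2.5282, ∠ ≈ 66.70°
pole (1 + j1161·1) = 1 + j1161 → |·| ≈ 1161, ∠ ≈ 89.95°
pole (1 + j1161·0.04) = 1 + j46.44 → |·| ≈ 46.451, ∠ ≈ 88.77°
pole (1 + j1161·0.001) = 1 + j1.161 → |·| ≈ 1.5323, ∠ ≈ 49.26°
|H| = 2000 · 5.8905 · 2.5282 / (1161 · 46.451 · 1.5323) ≈ 0.36043
Gain = 20 log₁₀(0.36043) ≈ -8.86 dB
∠H = (80.23° + 66.70°) − (89.95° + 88.77° + 49.26°) = -81.05°

ω = 200: 5.4 dB, -117.1°; ω = 1161: -8.9 dB, -81.1°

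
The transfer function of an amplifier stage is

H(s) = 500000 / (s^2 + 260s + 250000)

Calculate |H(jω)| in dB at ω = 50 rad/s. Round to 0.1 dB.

6.1 dB

At s = jω = j50:
quadratic: (j50)² + 260·j50 + 250000 = 247500 + j13000 → |·| ≈ 2.4784e+05, ∠ ≈ 3.01°
|H| = 500000 / 2.4784e+05 ≈ 2.0174
Gain = 20 log₁₀(2.0174) ≈ 6.10 dB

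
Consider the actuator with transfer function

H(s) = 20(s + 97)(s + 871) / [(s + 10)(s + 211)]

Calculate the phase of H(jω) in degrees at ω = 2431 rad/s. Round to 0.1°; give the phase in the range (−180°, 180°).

At s = jω = j2431:
zero (s+97): 97 + j2431 → |·| = √(97²+2431²) = √5919170 ≈ 2432.9, ∠ = arctan(2431/97) ≈ 87.72°
zero (s+871): 871 + j2431 → |·| = √(871²+2431²) = √6668402 ≈ 2582.3, ∠ = arctan(2431/871) ≈ 70.29°
pole (s+10): 10 + j2431 → |·| = √(10²+2431²) = √5909861 ≈ 2431, ∠ = arctan(2431/10) ≈ 89.76°
pole (s+211): 211 + j2431 → |·| = √(211²+2431²) = √5954282 ≈ 2440.1, ∠ = arctan(2431/211) ≈ 85.04°
∠H = 158.01° − 174.80° = -16.79°

-16.8°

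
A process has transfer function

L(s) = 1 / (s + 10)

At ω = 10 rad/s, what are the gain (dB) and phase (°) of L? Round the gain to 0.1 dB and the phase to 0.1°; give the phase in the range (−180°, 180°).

-23.0 dB, -45.0°

Substitute s = j10:
Numerator: 1 = 1 + j0
Denominator: (j10) + 10 = 10 + j10
|N| = √(1² + 0²) ≈ 1, ∠N ≈ 0.00°
|D| = √(10² + 10²) ≈ 14.142, ∠D ≈ 45.00°
|L| = 1 / 14.142 ≈ 0.070711
Gain = 20 log₁₀(0.070711) ≈ -23.01 dB
∠L = 0.00° − 45.00° = -45.00°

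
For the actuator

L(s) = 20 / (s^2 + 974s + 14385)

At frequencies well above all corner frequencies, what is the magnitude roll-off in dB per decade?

-40 dB/decade

Each pole contributes −20 dB/decade at high frequency; each zero contributes +20 dB/decade.
Net: 0 zero(s) − 2 pole(s) → -40 dB/decade.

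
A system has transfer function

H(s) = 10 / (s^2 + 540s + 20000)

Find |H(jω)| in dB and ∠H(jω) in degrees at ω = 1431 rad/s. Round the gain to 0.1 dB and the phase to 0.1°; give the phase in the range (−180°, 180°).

-106.7 dB, -159.1°

Substitute s = j1431:
Numerator: 10 = 10 + j0
Denominator: (j1431)^2 + 540(j1431) + 20000 = -2027761 + j772740
|N| = √(10² + 0²) ≈ 10, ∠N ≈ 0.00°
|D| = √(2027761² + 772740²) ≈ 2.17e+06, ∠D ≈ 159.14°
|H| = 10 / 2.17e+06 ≈ 4.6083e-06
Gain = 20 log₁₀(4.6083e-06) ≈ -106.73 dB
∠H = 0.00° − 159.14° = -159.14°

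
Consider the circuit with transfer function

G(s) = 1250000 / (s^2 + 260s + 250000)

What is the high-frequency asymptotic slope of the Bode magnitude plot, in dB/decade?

-40 dB/decade

Each pole contributes −20 dB/decade at high frequency; each zero contributes +20 dB/decade.
Net: 0 zero(s) − 2 pole(s) → -40 dB/decade.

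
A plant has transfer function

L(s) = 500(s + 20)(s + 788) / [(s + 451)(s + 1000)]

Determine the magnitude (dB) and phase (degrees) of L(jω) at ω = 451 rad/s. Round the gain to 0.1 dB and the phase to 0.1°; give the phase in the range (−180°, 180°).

49.3 dB, 48.0°

At s = jω = j451:
zero (s+20): 20 + j451 → |·| = √(20²+451²) = √203801 ≈ 451.44, ∠ = arctan(451/20) ≈ 87.46°
zero (s+788): 788 + j451 → |·| = √(788²+451²) = √824345 ≈ 907.93, ∠ = arctan(451/788) ≈ 29.78°
pole (s+451): 451 + j451 → |·| = √(451²+451²) = √406802 ≈ 637.81, ∠ = arctan(451/451) ≈ 45.00°
pole (s+1000): 1000 + j451 → |·| = √(1000²+451²) = √1203401 ≈ 1097, ∠ = arctan(451/1000) ≈ 24.28°
|L| = 500 · 4.0988e+05 / 6.9968e+05 ≈ 292.91
Gain = 20 log₁₀(292.91) ≈ 49.33 dB
∠L = 117.24° − 69.28° = 47.96°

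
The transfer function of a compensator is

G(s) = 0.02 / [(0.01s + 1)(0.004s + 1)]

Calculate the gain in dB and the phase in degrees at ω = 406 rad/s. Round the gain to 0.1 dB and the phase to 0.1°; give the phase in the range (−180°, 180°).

-52.0 dB, -134.5°

At ω = 406 rad/s:
pole (1 + j406·0.01) = 1 + j4.06 → |·| ≈ 4.1813, ∠ ≈ 76.16°
pole (1 + j406·0.004) = 1 + j1.624 → |·| ≈ 1.9072, ∠ ≈ 58.38°
|G| = 0.02 · 1 / (4.1813 · 1.9072) ≈ 0.002508
Gain = 20 log₁₀(0.002508) ≈ -52.01 dB
∠G = (0°) − (76.16° + 58.38°) = -134.54°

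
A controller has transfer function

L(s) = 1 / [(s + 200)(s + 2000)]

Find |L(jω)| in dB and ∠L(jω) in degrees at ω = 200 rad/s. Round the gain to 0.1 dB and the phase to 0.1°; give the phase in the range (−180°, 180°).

-115.1 dB, -50.7°

At s = jω = j200:
pole (s+200): 200 + j200 → |·| = √(200²+200²) = √80000 ≈ 282.84, ∠ = arctan(200/200) ≈ 45.00°
pole (s+2000): 2000 + j200 → |·| = √(2000²+200²) = √4040000 ≈ 2010, ∠ = arctan(200/2000) ≈ 5.71°
|L| = 1 / 5.6851e+05 ≈ 1.759e-06
Gain = 20 log₁₀(1.759e-06) ≈ -115.09 dB
∠L = 0.00° − 50.71° = -50.71°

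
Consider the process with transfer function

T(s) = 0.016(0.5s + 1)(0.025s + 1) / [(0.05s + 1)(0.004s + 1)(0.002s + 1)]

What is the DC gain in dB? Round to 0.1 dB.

T(0) = 0.016 · 1 / 1 = 0.016
20 log₁₀(0.016) ≈ -35.92 dB

-35.9 dB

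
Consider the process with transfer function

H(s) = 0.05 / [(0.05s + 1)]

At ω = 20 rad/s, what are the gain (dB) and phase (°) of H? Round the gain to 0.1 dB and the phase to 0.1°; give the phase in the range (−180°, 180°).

At ω = 20 rad/s:
pole (1 + j20·0.05) = 1 + j1 → |·| ≈ 1.4142, ∠ ≈ 45.00°
|H| = 0.05 · 1 / (1.4142) ≈ 0.035356
Gain = 20 log₁₀(0.035356) ≈ -29.03 dB
∠H = (0°) − (45.00°) = -45.00°

-29.0 dB, -45.0°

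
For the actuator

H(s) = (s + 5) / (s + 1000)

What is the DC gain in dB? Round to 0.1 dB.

H(0) = 5 / 1000 = 0.005
20 log₁₀(0.005) ≈ -46.02 dB

-46.0 dB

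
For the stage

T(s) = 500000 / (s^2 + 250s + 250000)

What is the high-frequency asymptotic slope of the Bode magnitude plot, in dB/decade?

Each pole contributes −20 dB/decade at high frequency; each zero contributes +20 dB/decade.
Net: 0 zero(s) − 2 pole(s) → -40 dB/decade.

-40 dB/decade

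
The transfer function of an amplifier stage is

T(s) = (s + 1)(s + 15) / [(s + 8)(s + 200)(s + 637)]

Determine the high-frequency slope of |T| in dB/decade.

-20 dB/decade

Each pole contributes −20 dB/decade at high frequency; each zero contributes +20 dB/decade.
Net: 2 zero(s) − 3 pole(s) → -20 dB/decade.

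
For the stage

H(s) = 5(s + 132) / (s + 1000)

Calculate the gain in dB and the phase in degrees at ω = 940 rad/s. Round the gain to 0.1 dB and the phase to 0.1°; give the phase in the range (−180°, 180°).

At s = jω = j940:
zero (s+132): 132 + j940 → |·| = √(132²+940²) = √901024 ≈ 949.22, ∠ = arctan(940/132) ≈ 82.01°
pole (s+1000): 1000 + j940 → |·| = √(1000²+940²) = √1883600 ≈ 1372.4, ∠ = arctan(940/1000) ≈ 43.23°
|H| = 5 · 949.22 / 1372.4 ≈ 3.4582
Gain = 20 log₁₀(3.4582) ≈ 10.78 dB
∠H = 82.01° − 43.23° = 38.78°

10.8 dB, 38.8°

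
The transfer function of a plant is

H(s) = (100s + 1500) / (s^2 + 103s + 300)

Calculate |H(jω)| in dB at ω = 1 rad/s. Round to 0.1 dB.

13.5 dB

Substitute s = j1:
Numerator: 100(j1) + 1500 = 1500 + j100
Denominator: (j1)^2 + 103(j1) + 300 = 299 + j103
|N| = √(1500² + 100²) ≈ 1503.3, ∠N ≈ 3.81°
|D| = √(299² + 103²) ≈ 316.24, ∠D ≈ 19.01°
|H| = 1503.3 / 316.24 ≈ 4.7537
Gain = 20 log₁₀(4.7537) ≈ 13.54 dB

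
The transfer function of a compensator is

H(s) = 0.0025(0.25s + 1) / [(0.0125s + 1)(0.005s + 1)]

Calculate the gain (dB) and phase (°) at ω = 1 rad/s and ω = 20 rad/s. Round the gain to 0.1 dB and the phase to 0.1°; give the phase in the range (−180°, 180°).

At ω = 1 rad/s:
zero (1 + j1·0.25) = 1 + j0.25 → |·| ≈ 1.0308, ∠ ≈ 14.04°
pole (1 + j1·0.0125) = 1 + j0.0125 → |·| ≈ 1.0001, ∠ ≈ 0.72°
pole (1 + j1·0.005) = 1 + j0.005 → |·| ≈ 1, ∠ ≈ 0.29°
|H| = 0.0025 · 1.0308 / (1.0001 · 1) ≈ 0.0025767
Gain = 20 log₁₀(0.0025767) ≈ -51.78 dB
∠H = (14.04°) − (0.72° + 0.29°) = 13.03°

At ω = 20 rad/s:
zero (1 + j20·0.25) = 1 + j5 → |·| ≈ 5.099, ∠ ≈ 78.69°
pole (1 + j20·0.0125) = 1 + j0.25 → |·| ≈ 1.0308, ∠ ≈ 14.04°
pole (1 + j20·0.005) = 1 + j0.1 → |·| ≈ 1.005, ∠ ≈ 5.71°
|H| = 0.0025 · 5.099 / (1.0308 · 1.005) ≈ 0.012305
Gain = 20 log₁₀(0.012305) ≈ -38.20 dB
∠H = (78.69°) − (14.04° + 5.71°) = 58.94°

ω = 1: -51.8 dB, 13.0°; ω = 20: -38.2 dB, 58.9°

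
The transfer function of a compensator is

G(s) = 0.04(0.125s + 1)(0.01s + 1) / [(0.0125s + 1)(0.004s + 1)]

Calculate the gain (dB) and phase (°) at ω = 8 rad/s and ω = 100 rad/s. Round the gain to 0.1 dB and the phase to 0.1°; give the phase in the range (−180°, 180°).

At ω = 8 rad/s:
zero (1 + j8·0.125) = 1 + j1 → |·| ≈ 1.4142, ∠ ≈ 45.00°
zero (1 + j8·0.01) = 1 + j0.08 → |·| ≈ 1.0032, ∠ ≈ 4.57°
pole (1 + j8·0.0125) = 1 + j0.1 → |·| ≈ 1.005, ∠ ≈ 5.71°
pole (1 + j8·0.004) = 1 + j0.032 → |·| ≈ 1.0005, ∠ ≈ 1.83°
|G| = 0.04 · 1.4142 · 1.0032 / (1.005 · 1.0005) ≈ 0.056438
Gain = 20 log₁₀(0.056438) ≈ -24.97 dB
∠G = (45.00° + 4.57°) − (5.71° + 1.83°) = 42.03°

At ω = 100 rad/s:
zero (1 + j100·0.125) = 1 + j12.5 → |·| ≈ 12.54, ∠ ≈ 85.43°
zero (1 + j100·0.01) = 1 + j1 → |·| ≈ 1.4142, ∠ ≈ 45.00°
pole (1 + j100·0.0125) = 1 + j1.25 → |·| ≈ 1.6008, ∠ ≈ 51.34°
pole (1 + j100·0.004) = 1 + j0.4 → |·| ≈ 1.077, ∠ ≈ 21.80°
|G| = 0.04 · 12.54 · 1.4142 / (1.6008 · 1.077) ≈ 0.41145
Gain = 20 log₁₀(0.41145) ≈ -7.71 dB
∠G = (85.43° + 45.00°) − (51.34° + 21.80°) = 57.29°

ω = 8: -25.0 dB, 42.0°; ω = 100: -7.7 dB, 57.3°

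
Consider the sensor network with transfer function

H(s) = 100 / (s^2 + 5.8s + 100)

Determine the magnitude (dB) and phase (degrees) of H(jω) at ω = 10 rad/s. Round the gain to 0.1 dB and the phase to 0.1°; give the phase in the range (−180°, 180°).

4.7 dB, -90.0°

At s = jω = j10:
quadratic: (j10)² + 5.8·j10 + 100 = 0 + j58 → |·| ≈ 58, ∠ ≈ 90.00°
|H| = 100 / 58 ≈ 1.7241
Gain = 20 log₁₀(1.7241) ≈ 4.73 dB
∠H = 0.00° − 90.00° = -90.00°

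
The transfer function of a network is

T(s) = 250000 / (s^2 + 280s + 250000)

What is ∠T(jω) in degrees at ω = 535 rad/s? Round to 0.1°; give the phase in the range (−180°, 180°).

-103.6°

At s = jω = j535:
quadratic: (j535)² + 280·j535 + 250000 = -36225 + j149800 → |·| ≈ 1.5412e+05, ∠ ≈ 103.59°
∠T = 0.00° − 103.59° = -103.59°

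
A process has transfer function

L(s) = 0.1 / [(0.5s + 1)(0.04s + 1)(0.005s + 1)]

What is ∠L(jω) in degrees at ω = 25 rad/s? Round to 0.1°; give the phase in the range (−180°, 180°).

-137.6°

At ω = 25 rad/s:
pole (1 + j25·0.5) = 1 + j12.5 → |·| ≈ 12.54, ∠ ≈ 85.43°
pole (1 + j25·0.04) = 1 + j1 → |·| ≈ 1.4142, ∠ ≈ 45.00°
pole (1 + j25·0.005) = 1 + j0.125 → |·| ≈ 1.0078, ∠ ≈ 7.13°
∠L = (0°) − (85.43° + 45.00° + 7.13°) = -137.56°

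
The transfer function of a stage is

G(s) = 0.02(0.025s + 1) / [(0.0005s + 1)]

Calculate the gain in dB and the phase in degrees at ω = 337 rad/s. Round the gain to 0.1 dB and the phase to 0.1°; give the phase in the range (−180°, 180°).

At ω = 337 rad/s:
zero (1 + j337·0.025) = 1 + j8.425 → |·| ≈ 8.4841, ∠ ≈ 83.23°
pole (1 + j337·0.0005) = 1 + j0.1685 → |·| ≈ 1.0141, ∠ ≈ 9.56°
|G| = 0.02 · 8.4841 / (1.0141) ≈ 0.16732
Gain = 20 log₁₀(0.16732) ≈ -15.53 dB
∠G = (83.23°) − (9.56°) = 73.67°

-15.5 dB, 73.7°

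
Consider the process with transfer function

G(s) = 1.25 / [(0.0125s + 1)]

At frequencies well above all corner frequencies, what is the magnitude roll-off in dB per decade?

-20 dB/decade

Each pole contributes −20 dB/decade at high frequency; each zero contributes +20 dB/decade.
Net: 0 zero(s) − 1 pole(s) → -20 dB/decade.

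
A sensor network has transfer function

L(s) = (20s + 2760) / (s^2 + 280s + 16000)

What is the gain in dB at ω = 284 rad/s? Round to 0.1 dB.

-24.2 dB

Substitute s = j284:
Numerator: 20(j284) + 2760 = 2760 + j5680
Denominator: (j284)^2 + 280(j284) + 16000 = -64656 + j79520
|N| = √(2760² + 5680²) ≈ 6315.1, ∠N ≈ 64.08°
|D| = √(64656² + 79520²) ≈ 1.0249e+05, ∠D ≈ 129.11°
|L| = 6315.1 / 1.0249e+05 ≈ 0.061617
Gain = 20 log₁₀(0.061617) ≈ -24.21 dB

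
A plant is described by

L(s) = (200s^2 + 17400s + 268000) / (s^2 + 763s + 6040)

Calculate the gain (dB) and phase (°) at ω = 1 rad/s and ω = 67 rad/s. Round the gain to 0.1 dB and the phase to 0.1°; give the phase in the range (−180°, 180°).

ω = 1: 32.9 dB, -3.5°; ω = 67: 28.3 dB, 30.1°

Substitute s = j1:
Numerator: 200(j1)^2 + 17400(j1) + 268000 = 267800 + j17400
Denominator: (j1)^2 + 763(j1) + 6040 = 6039 + j763
|N| = √(267800² + 17400²) ≈ 2.6836e+05, ∠N ≈ 3.72°
|D| = √(6039² + 763²) ≈ 6087, ∠D ≈ 7.20°
|L| = 2.6836e+05 / 6087 ≈ 44.087
Gain = 20 log₁₀(44.087) ≈ 32.89 dB
∠L = 3.72° − 7.20° = -3.48°

Substitute s = j67:
Numerator: 200(j67)^2 + 17400(j67) + 268000 = -629800 + j1165800
Denominator: (j67)^2 + 763(j67) + 6040 = 1551 + j51121
|N| = √(629800² + 1165800²) ≈ 1.325e+06, ∠N ≈ 118.38°
|D| = √(1551² + 51121²) ≈ 51145, ∠D ≈ 88.26°
|L| = 1.325e+06 / 51145 ≈ 25.907
Gain = 20 log₁₀(25.907) ≈ 28.27 dB
∠L = 118.38° − 88.26° = 30.12°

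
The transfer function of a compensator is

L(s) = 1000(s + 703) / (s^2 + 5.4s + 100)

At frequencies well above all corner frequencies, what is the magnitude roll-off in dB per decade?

Each pole contributes −20 dB/decade at high frequency; each zero contributes +20 dB/decade.
Net: 1 zero(s) − 2 pole(s) → -20 dB/decade.

-20 dB/decade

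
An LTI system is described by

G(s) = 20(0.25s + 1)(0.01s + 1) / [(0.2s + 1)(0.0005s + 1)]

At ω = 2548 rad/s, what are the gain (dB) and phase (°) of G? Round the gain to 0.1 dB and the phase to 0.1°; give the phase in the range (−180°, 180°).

At ω = 2548 rad/s:
zero (1 + j2548·0.25) = 1 + j637 → |·| ≈ 637, ∠ ≈ 89.91°
zero (1 + j2548·0.01) = 1 + j25.48 → |·| ≈ 25.5, ∠ ≈ 87.75°
pole (1 + j2548·0.2) = 1 + j509.6 → |·| ≈ 509.6, ∠ ≈ 89.89°
pole (1 + j2548·0.0005) = 1 + j1.274 → |·| ≈ 1.6196, ∠ ≈ 51.87°
|G| = 20 · 637 · 25.5 / (509.6 · 1.6196) ≈ 393.62
Gain = 20 log₁₀(393.62) ≈ 51.90 dB
∠G = (89.91° + 87.75°) − (89.89° + 51.87°) = 35.90°

51.9 dB, 35.9°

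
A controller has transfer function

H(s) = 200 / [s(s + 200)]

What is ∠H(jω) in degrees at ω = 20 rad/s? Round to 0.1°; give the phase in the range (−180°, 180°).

At s = jω = j20:
pole (s+200): 200 + j20 → |·| = √(200²+20²) = √40400 ≈ 201, ∠ = arctan(20/200) ≈ 5.71°
pole at origin: |s| = 20, ∠ = 90.00° (in denominator)
∠H = 0.00° − 95.71° = -95.71°

-95.7°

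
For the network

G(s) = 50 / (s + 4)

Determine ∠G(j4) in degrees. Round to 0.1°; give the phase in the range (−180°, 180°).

Substitute s = j4:
Numerator: 50 = 50 + j0
Denominator: (j4) + 4 = 4 + j4
|N| = √(50² + 0²) ≈ 50, ∠N ≈ 0.00°
|D| = √(4² + 4²) ≈ 5.6569, ∠D ≈ 45.00°
∠G = 0.00° − 45.00° = -45.00°

-45.0°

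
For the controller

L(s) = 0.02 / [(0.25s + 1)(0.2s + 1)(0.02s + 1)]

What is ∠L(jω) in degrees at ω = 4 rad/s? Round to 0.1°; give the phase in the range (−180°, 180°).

At ω = 4 rad/s:
pole (1 + j4·0.25) = 1 + j1 → |·| ≈ 1.4142, ∠ ≈ 45.00°
pole (1 + j4·0.2) = 1 + j0.8 → |·| ≈ 1.2806, ∠ ≈ 38.66°
pole (1 + j4·0.02) = 1 + j0.08 → |·| ≈ 1.0032, ∠ ≈ 4.57°
∠L = (0°) − (45.00° + 38.66° + 4.57°) = -88.23°

-88.2°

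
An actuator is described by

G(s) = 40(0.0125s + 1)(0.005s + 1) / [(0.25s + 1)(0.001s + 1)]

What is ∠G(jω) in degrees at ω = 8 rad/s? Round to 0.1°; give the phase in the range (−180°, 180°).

At ω = 8 rad/s:
zero (1 + j8·0.0125) = 1 + j0.1 → |·| ≈ 1.005, ∠ ≈ 5.71°
zero (1 + j8·0.005) = 1 + j0.04 → |·| ≈ 1.0008, ∠ ≈ 2.29°
pole (1 + j8·0.25) = 1 + j2 → |·| ≈ 2.2361, ∠ ≈ 63.43°
pole (1 + j8·0.001) = 1 + j0.008 → |·| ≈ 1, ∠ ≈ 0.46°
∠G = (5.71° + 2.29°) − (63.43° + 0.46°) = -55.89°

-55.9°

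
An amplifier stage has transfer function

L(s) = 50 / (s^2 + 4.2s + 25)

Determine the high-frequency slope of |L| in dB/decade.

-40 dB/decade

Each pole contributes −20 dB/decade at high frequency; each zero contributes +20 dB/decade.
Net: 0 zero(s) − 2 pole(s) → -40 dB/decade.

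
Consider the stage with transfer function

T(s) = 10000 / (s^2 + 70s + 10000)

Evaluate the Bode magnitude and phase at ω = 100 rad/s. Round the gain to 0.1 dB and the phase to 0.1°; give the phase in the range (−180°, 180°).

3.1 dB, -90.0°

At s = jω = j100:
quadratic: (j100)² + 70·j100 + 10000 = 0 + j7000 → |·| ≈ 7000, ∠ ≈ 90.00°
|T| = 10000 / 7000 ≈ 1.4286
Gain = 20 log₁₀(1.4286) ≈ 3.10 dB
∠T = 0.00° − 90.00° = -90.00°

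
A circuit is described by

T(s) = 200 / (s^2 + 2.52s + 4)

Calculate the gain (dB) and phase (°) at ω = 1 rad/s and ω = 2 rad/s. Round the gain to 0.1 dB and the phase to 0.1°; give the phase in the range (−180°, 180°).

At s = jω = j1:
quadratic: (j1)² + 2.52·j1 + 4 = 3 + j2.52 → |·| ≈ 3.918, ∠ ≈ 40.03°
|T| = 200 / 3.918 ≈ 51.046
Gain = 20 log₁₀(51.046) ≈ 34.16 dB
∠T = 0.00° − 40.03° = -40.03°

At s = jω = j2:
quadratic: (j2)² + 2.52·j2 + 4 = 0 + j5.04 → |·| ≈ 5.04, ∠ ≈ 90.00°
|T| = 200 / 5.04 ≈ 39.683
Gain = 20 log₁₀(39.683) ≈ 31.97 dB
∠T = 0.00° − 90.00° = -90.00°

ω = 1: 34.2 dB, -40.0°; ω = 2: 32.0 dB, -90.0°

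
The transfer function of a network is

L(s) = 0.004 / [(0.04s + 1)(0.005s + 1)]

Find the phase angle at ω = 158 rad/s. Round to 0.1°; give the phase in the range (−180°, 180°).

-119.3°

At ω = 158 rad/s:
pole (1 + j158·0.04) = 1 + j6.32 → |·| ≈ 6.3986, ∠ ≈ 81.01°
pole (1 + j158·0.005) = 1 + j0.79 → |·| ≈ 1.2744, ∠ ≈ 38.31°
∠L = (0°) − (81.01° + 38.31°) = -119.32°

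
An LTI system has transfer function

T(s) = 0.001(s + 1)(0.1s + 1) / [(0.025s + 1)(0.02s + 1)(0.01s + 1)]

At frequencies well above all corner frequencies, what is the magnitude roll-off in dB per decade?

Each pole contributes −20 dB/decade at high frequency; each zero contributes +20 dB/decade.
Net: 2 zero(s) − 3 pole(s) → -20 dB/decade.

-20 dB/decade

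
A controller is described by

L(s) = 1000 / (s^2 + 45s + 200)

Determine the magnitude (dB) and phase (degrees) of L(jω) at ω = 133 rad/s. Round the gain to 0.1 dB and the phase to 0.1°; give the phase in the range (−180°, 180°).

Substitute s = j133:
Numerator: 1000 = 1000 + j0
Denominator: (j133)^2 + 45(j133) + 200 = -17489 + j5985
|N| = √(1000² + 0²) ≈ 1000, ∠N ≈ 0.00°
|D| = √(17489² + 5985²) ≈ 18485, ∠D ≈ 161.11°
|L| = 1000 / 18485 ≈ 0.054098
Gain = 20 log₁₀(0.054098) ≈ -25.34 dB
∠L = 0.00° − 161.11° = -161.11°

-25.3 dB, -161.1°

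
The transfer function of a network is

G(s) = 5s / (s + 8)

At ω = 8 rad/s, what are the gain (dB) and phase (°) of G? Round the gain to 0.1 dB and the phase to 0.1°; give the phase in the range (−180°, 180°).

11.0 dB, 45.0°

At s = jω = j8:
zero at origin: s = j8 → |·| = 8, ∠ = 90.00°
pole (s+8): 8 + j8 → |·| = √(8²+8²) = √128 ≈ 11.314, ∠ = arctan(8/8) ≈ 45.00°
|G| = 5 · 8 / 11.314 ≈ 3.5354
Gain = 20 log₁₀(3.5354) ≈ 10.97 dB
∠G = 90.00° − 45.00° = 45.00°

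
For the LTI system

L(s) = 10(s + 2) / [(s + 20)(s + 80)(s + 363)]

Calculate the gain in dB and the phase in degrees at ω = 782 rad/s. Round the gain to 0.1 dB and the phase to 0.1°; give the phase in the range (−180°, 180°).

At s = jω = j782:
zero (s+2): 2 + j782 → |·| = √(2²+782²) = √611528 ≈ 782, ∠ = arctan(782/2) ≈ 89.85°
pole (s+20): 20 + j782 → |·| = √(20²+782²) = √611924 ≈ 782.26, ∠ = arctan(782/20) ≈ 88.53°
pole (s+80): 80 + j782 → |·| = √(80²+782²) = √617924 ≈ 786.08, ∠ = arctan(782/80) ≈ 84.16°
pole (s+363): 363 + j782 → |·| = √(363²+782²) = √743293 ≈ 862.14, ∠ = arctan(782/363) ≈ 65.10°
|L| = 10 · 782 / 5.3015e+08 ≈ 1.4751e-05
Gain = 20 log₁₀(1.4751e-05) ≈ -96.62 dB
∠L = 89.85° − 237.79° = -147.94°

-96.6 dB, -147.9°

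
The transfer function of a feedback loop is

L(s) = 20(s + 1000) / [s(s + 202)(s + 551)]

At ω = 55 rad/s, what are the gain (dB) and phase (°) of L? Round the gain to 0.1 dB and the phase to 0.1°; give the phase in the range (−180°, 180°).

At s = jω = j55:
zero (s+1000): 1000 + j55 → |·| = √(1000²+55²) = √1003025 ≈ 1001.5, ∠ = arctan(55/1000) ≈ 3.15°
pole (s+202): 202 + j55 → |·| = √(202²+55²) = √43829 ≈ 209.35, ∠ = arctan(55/202) ≈ 15.23°
pole (s+551): 551 + j55 → |·| = √(551²+55²) = √306626 ≈ 553.74, ∠ = arctan(55/551) ≈ 5.70°
pole at origin: |s| = 55, ∠ = 90.00° (in denominator)
|L| = 20 · 1001.5 / 6.3759e+06 ≈ 0.0031415
Gain = 20 log₁₀(0.0031415) ≈ -50.06 dB
∠L = 3.15° − 110.93° = -107.78°

-50.1 dB, -107.8°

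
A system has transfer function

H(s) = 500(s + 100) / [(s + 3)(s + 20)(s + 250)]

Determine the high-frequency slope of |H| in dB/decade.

Each pole contributes −20 dB/decade at high frequency; each zero contributes +20 dB/decade.
Net: 1 zero(s) − 3 pole(s) → -40 dB/decade.

-40 dB/decade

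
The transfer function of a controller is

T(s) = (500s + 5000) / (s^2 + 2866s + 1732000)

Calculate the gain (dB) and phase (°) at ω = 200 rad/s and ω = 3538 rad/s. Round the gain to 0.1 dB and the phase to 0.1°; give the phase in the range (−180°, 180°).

ω = 200: -25.0 dB, 68.4°; ω = 3538: -18.5 dB, -46.9°

Substitute s = j200:
Numerator: 500(j200) + 5000 = 5000 + j100000
Denominator: (j200)^2 + 2866(j200) + 1732000 = 1692000 + j573200
|N| = √(5000² + 100000²) ≈ 1.0012e+05, ∠N ≈ 87.14°
|D| = √(1692000² + 573200²) ≈ 1.7865e+06, ∠D ≈ 18.71°
|T| = 1.0012e+05 / 1.7865e+06 ≈ 0.056043
Gain = 20 log₁₀(0.056043) ≈ -25.03 dB
∠T = 87.14° − 18.71° = 68.43°

Substitute s = j3538:
Numerator: 500(j3538) + 5000 = 5000 + j1769000
Denominator: (j3538)^2 + 2866(j3538) + 1732000 = -10785444 + j10139908
|N| = √(5000² + 1769000²) ≈ 1.769e+06, ∠N ≈ 89.84°
|D| = √(10785444² + 10139908²) ≈ 1.4803e+07, ∠D ≈ 136.77°
|T| = 1.769e+06 / 1.4803e+07 ≈ 0.1195
Gain = 20 log₁₀(0.1195) ≈ -18.45 dB
∠T = 89.84° − 136.77° = -46.93°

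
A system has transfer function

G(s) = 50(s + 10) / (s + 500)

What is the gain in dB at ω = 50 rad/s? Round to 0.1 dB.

14.1 dB

At s = jω = j50:
zero (s+10): 10 + j50 → |·| = √(10²+50²) = √2600 ≈ 50.99, ∠ = arctan(50/10) ≈ 78.69°
pole (s+500): 500 + j50 → |·| = √(500²+50²) = √252500 ≈ 502.49, ∠ = arctan(50/500) ≈ 5.71°
|G| = 50 · 50.99 / 502.49 ≈ 5.0737
Gain = 20 log₁₀(5.0737) ≈ 14.11 dB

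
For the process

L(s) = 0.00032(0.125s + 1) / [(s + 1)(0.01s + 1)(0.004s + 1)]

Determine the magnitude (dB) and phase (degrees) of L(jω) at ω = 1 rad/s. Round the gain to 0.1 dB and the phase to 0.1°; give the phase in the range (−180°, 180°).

-72.8 dB, -38.7°

At ω = 1 rad/s:
zero (1 + j1·0.125) = 1 + j0.125 → |·| ≈ 1.0078, ∠ ≈ 7.13°
pole (1 + j1·1) = 1 + j1 → |·| ≈ 1.4142, ∠ ≈ 45.00°
pole (1 + j1·0.01) = 1 + j0.01 → |·| ≈ 1, ∠ ≈ 0.57°
pole (1 + j1·0.004) = 1 + j0.004 → |·| ≈ 1, ∠ ≈ 0.23°
|L| = 0.00032 · 1.0078 / (1.4142 · 1 · 1) ≈ 0.00022804
Gain = 20 log₁₀(0.00022804) ≈ -72.84 dB
∠L = (7.13°) − (45.00° + 0.57° + 0.23°) = -38.67°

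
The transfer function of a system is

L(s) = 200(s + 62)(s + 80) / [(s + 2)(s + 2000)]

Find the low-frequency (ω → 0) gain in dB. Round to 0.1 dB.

47.9 dB

L(0) = 200·62·80 / (2·2000) = 248
20 log₁₀(248) ≈ 47.89 dB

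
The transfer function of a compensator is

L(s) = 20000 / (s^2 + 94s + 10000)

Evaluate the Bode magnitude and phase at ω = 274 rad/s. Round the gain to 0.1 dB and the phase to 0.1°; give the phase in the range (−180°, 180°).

-10.9 dB, -158.4°

At s = jω = j274:
quadratic: (j274)² + 94·j274 + 10000 = -65076 + j25756 → |·| ≈ 69988, ∠ ≈ 158.41°
|L| = 20000 / 69988 ≈ 0.28576
Gain = 20 log₁₀(0.28576) ≈ -10.88 dB
∠L = 0.00° − 158.41° = -158.41°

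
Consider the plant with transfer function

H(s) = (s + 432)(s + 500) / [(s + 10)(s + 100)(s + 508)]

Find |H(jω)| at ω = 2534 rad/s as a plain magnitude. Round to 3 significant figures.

0.000400

At s = jω = j2534:
zero (s+432): 432 + j2534 → |·| = √(432²+2534²) = √6607780 ≈ 2570.6, ∠ = arctan(2534/432) ≈ 80.33°
zero (s+500): 500 + j2534 → |·| = √(500²+2534²) = √6671156 ≈ 2582.9, ∠ = arctan(2534/500) ≈ 78.84°
pole (s+10): 10 + j2534 → |·| = √(10²+2534²) = √6421256 ≈ 2534, ∠ = arctan(2534/10) ≈ 89.77°
pole (s+100): 100 + j2534 → |·| = √(100²+2534²) = √6431156 ≈ 2536, ∠ = arctan(2534/100) ≈ 87.74°
pole (s+508): 508 + j2534 → |·| = √(508²+2534²) = √6679220 ≈ 2584.4, ∠ = arctan(2534/508) ≈ 78.66°
|H| = 1 · 6.6396e+06 / 1.6608e+10 ≈ 0.00039978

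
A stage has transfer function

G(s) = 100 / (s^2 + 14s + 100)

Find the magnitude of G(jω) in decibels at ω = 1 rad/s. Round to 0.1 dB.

At s = jω = j1:
quadratic: (j1)² + 14·j1 + 100 = 99 + j14 → |·| ≈ 99.985, ∠ ≈ 8.05°
|G| = 100 / 99.985 ≈ 1.0002
Gain = 20 log₁₀(1.0002) ≈ 0.00 dB

0.0 dB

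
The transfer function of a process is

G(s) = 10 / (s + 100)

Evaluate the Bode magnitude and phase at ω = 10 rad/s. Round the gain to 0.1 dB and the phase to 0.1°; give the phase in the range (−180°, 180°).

At s = jω = j10:
pole (s+100): 100 + j10 → |·| = √(100²+10²) = √10100 ≈ 100.5, ∠ = arctan(10/100) ≈ 5.71°
|G| = 10 / 100.5 ≈ 0.099502
Gain = 20 log₁₀(0.099502) ≈ -20.04 dB
∠G = 0.00° − 5.71° = -5.71°

-20.0 dB, -5.7°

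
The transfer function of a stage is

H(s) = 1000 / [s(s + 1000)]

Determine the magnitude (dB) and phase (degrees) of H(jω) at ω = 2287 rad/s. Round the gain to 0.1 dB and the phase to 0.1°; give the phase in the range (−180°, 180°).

At s = jω = j2287:
pole (s+1000): 1000 + j2287 → |·| = √(1000²+2287²) = √6230369 ≈ 2496.1, ∠ = arctan(2287/1000) ≈ 66.38°
pole at origin: |s| = 2287, ∠ = 90.00° (in denominator)
|H| = 1000 / 5.7086e+06 ≈ 0.00017517
Gain = 20 log₁₀(0.00017517) ≈ -75.13 dB
∠H = 0.00° − 156.38° = -156.38°

-75.1 dB, -156.4°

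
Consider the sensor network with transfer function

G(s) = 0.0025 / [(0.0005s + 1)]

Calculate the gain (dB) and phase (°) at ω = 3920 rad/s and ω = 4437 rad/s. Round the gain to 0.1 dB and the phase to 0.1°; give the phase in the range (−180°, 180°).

At ω = 3920 rad/s:
pole (1 + j3920·0.0005) = 1 + j1.96 → |·| ≈ 2.2004, ∠ ≈ 62.97°
|G| = 0.0025 · 1 / (2.2004) ≈ 0.0011362
Gain = 20 log₁₀(0.0011362) ≈ -58.89 dB
∠G = (0°) − (62.97°) = -62.97°

At ω = 4437 rad/s:
pole (1 + j4437·0.0005) = 1 + j2.2185 → |·| ≈ 2.4335, ∠ ≈ 65.74°
|G| = 0.0025 · 1 / (2.4335) ≈ 0.0010273
Gain = 20 log₁₀(0.0010273) ≈ -59.77 dB
∠G = (0°) − (65.74°) = -65.74°

ω = 3920: -58.9 dB, -63.0°; ω = 4437: -59.8 dB, -65.7°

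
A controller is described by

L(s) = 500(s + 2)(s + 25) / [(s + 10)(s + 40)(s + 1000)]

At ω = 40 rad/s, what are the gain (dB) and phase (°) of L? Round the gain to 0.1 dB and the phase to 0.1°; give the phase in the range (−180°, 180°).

At s = jω = j40:
zero (s+2): 2 + j40 → |·| = √(2²+40²) = √1604 ≈ 40.05, ∠ = arctan(40/2) ≈ 87.14°
zero (s+25): 25 + j40 → |·| = √(25²+40²) = √2225 ≈ 47.17, ∠ = arctan(40/25) ≈ 57.99°
pole (s+10): 10 + j40 → |·| = √(10²+40²) = √1700 ≈ 41.231, ∠ = arctan(40/10) ≈ 75.96°
pole (s+40): 40 + j40 → |·| = √(40²+40²) = √3200 ≈ 56.569, ∠ = arctan(40/40) ≈ 45.00°
pole (s+1000): 1000 + j40 → |·| = √(1000²+40²) = √1001600 ≈ 1000.8, ∠ = arctan(40/1000) ≈ 2.29°
|L| = 500 · 1889.2 / 2.3343e+06 ≈ 0.40466
Gain = 20 log₁₀(0.40466) ≈ -7.86 dB
∠L = 145.13° − 123.25° = 21.88°

-7.9 dB, 21.9°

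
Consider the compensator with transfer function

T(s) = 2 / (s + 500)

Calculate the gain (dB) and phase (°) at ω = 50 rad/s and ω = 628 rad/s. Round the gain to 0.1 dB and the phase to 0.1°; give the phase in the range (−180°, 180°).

At s = jω = j50:
pole (s+500): 500 + j50 → |·| = √(500²+50²) = √252500 ≈ 502.49, ∠ = arctan(50/500) ≈ 5.71°
|T| = 2 / 502.49 ≈ 0.0039802
Gain = 20 log₁₀(0.0039802) ≈ -48.00 dB
∠T = 0.00° − 5.71° = -5.71°

At s = jω = j628:
pole (s+500): 500 + j628 → |·| = √(500²+628²) = √644384 ≈ 802.74, ∠ = arctan(628/500) ≈ 51.47°
|T| = 2 / 802.74 ≈ 0.0024915
Gain = 20 log₁₀(0.0024915) ≈ -52.07 dB
∠T = 0.00° − 51.47° = -51.47°

ω = 50: -48.0 dB, -5.7°; ω = 628: -52.1 dB, -51.5°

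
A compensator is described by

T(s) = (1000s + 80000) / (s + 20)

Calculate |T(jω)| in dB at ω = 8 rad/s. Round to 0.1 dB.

Substitute s = j8:
Numerator: 1000(j8) + 80000 = 80000 + j8000
Denominator: (j8) + 20 = 20 + j8
|N| = √(80000² + 8000²) ≈ 80399, ∠N ≈ 5.71°
|D| = √(20² + 8²) ≈ 21.541, ∠D ≈ 21.80°
|T| = 80399 / 21.541 ≈ 3732.4
Gain = 20 log₁₀(3732.4) ≈ 71.44 dB

71.4 dB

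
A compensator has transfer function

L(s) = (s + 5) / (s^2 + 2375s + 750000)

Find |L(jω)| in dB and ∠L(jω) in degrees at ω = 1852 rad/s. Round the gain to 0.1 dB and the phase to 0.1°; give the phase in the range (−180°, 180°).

-68.9 dB, -31.5°

Substitute s = j1852:
Numerator: (j1852) + 5 = 5 + j1852
Denominator: (j1852)^2 + 2375(j1852) + 750000 = -2679904 + j4398500
|N| = √(5² + 1852²) ≈ 1852, ∠N ≈ 89.85°
|D| = √(2679904² + 4398500²) ≈ 5.1506e+06, ∠D ≈ 121.35°
|L| = 1852 / 5.1506e+06 ≈ 0.00035957
Gain = 20 log₁₀(0.00035957) ≈ -68.88 dB
∠L = 89.85° − 121.35° = -31.50°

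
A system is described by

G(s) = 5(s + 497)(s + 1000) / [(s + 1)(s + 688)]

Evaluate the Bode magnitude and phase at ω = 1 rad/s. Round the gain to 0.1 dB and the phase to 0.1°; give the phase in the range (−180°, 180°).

At s = jω = j1:
zero (s+497): 497 + j1 → |·| = √(497²+1²) = √247010 ≈ 497, ∠ = arctan(1/497) ≈ 0.12°
zero (s+1000): 1000 + j1 → |·| = √(1000²+1²) = √1000001 ≈ 1000, ∠ = arctan(1/1000) ≈ 0.06°
pole (s+1): 1 + j1 → |·| = √(1²+1²) = √2 ≈ 1.4142, ∠ = arctan(1/1) ≈ 45.00°
pole (s+688): 688 + j1 → |·| = √(688²+1²) = √473345 ≈ 688, ∠ = arctan(1/688) ≈ 0.08°
|G| = 5 · 4.97e+05 / 972.97 ≈ 2554
Gain = 20 log₁₀(2554) ≈ 68.14 dB
∠G = 0.18° − 45.08° = -44.90°

68.1 dB, -44.9°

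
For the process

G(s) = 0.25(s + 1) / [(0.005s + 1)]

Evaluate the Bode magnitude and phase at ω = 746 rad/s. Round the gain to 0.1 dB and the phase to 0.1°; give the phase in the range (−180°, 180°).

33.7 dB, 14.9°

At ω = 746 rad/s:
zero (1 + j746·1) = 1 + j746 → |·| ≈ 746, ∠ ≈ 89.92°
pole (1 + j746·0.005) = 1 + j3.73 → |·| ≈ 3.8617, ∠ ≈ 74.99°
|G| = 0.25 · 746 / (3.8617) ≈ 48.295
Gain = 20 log₁₀(48.295) ≈ 33.68 dB
∠G = (89.92°) − (74.99°) = 14.93°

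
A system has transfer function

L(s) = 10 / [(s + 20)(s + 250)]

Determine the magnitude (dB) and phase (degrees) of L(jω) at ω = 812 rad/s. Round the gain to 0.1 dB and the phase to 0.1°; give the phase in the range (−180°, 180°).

At s = jω = j812:
pole (s+20): 20 + j812 → |·| = √(20²+812²) = √659744 ≈ 812.25, ∠ = arctan(812/20) ≈ 88.59°
pole (s+250): 250 + j812 → |·| = √(250²+812²) = √721844 ≈ 849.61, ∠ = arctan(812/250) ≈ 72.89°
|L| = 10 / 6.901e+05 ≈ 1.4491e-05
Gain = 20 log₁₀(1.4491e-05) ≈ -96.78 dB
∠L = 0.00° − 161.48° = -161.48°

-96.8 dB, -161.5°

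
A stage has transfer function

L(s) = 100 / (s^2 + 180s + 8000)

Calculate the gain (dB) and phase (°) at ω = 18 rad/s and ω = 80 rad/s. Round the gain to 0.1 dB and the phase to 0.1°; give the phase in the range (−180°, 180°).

Substitute s = j18:
Numerator: 100 = 100 + j0
Denominator: (j18)^2 + 180(j18) + 8000 = 7676 + j3240
|N| = √(100² + 0²) ≈ 100, ∠N ≈ 0.00°
|D| = √(7676² + 3240²) ≈ 8331.8, ∠D ≈ 22.88°
|L| = 100 / 8331.8 ≈ 0.012002
Gain = 20 log₁₀(0.012002) ≈ -38.41 dB
∠L = 0.00° − 22.88° = -22.88°

Substitute s = j80:
Numerator: 100 = 100 + j0
Denominator: (j80)^2 + 180(j80) + 8000 = 1600 + j14400
|N| = √(100² + 0²) ≈ 100, ∠N ≈ 0.00°
|D| = √(1600² + 14400²) ≈ 14489, ∠D ≈ 83.66°
|L| = 100 / 14489 ≈ 0.0069018
Gain = 20 log₁₀(0.0069018) ≈ -43.22 dB
∠L = 0.00° − 83.66° = -83.66°

ω = 18: -38.4 dB, -22.9°; ω = 80: -43.2 dB, -83.7°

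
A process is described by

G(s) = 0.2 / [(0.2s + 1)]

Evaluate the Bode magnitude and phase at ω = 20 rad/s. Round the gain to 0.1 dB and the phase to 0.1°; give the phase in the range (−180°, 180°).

-26.3 dB, -76.0°

At ω = 20 rad/s:
pole (1 + j20·0.2) = 1 + j4 → |·| ≈ 4.1231, ∠ ≈ 75.96°
|G| = 0.2 · 1 / (4.1231) ≈ 0.048507
Gain = 20 log₁₀(0.048507) ≈ -26.28 dB
∠G = (0°) − (75.96°) = -75.96°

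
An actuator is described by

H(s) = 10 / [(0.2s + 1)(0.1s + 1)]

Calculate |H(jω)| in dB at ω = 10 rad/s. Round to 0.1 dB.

10.0 dB

At ω = 10 rad/s:
pole (1 + j10·0.2) = 1 + j2 → |·| ≈ 2.2361, ∠ ≈ 63.43°
pole (1 + j10·0.1) = 1 + j1 → |·| ≈ 1.4142, ∠ ≈ 45.00°
|H| = 10 · 1 / (2.2361 · 1.4142) ≈ 3.1623
Gain = 20 log₁₀(3.1623) ≈ 10.00 dB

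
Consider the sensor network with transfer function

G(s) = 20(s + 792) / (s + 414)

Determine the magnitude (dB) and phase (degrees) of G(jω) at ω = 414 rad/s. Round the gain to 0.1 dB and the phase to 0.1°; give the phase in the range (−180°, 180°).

29.7 dB, -17.4°

At s = jω = j414:
zero (s+792): 792 + j414 → |·| = √(792²+414²) = √798660 ≈ 893.68, ∠ = arctan(414/792) ≈ 27.60°
pole (s+414): 414 + j414 → |·| = √(414²+414²) = √342792 ≈ 585.48, ∠ = arctan(414/414) ≈ 45.00°
|G| = 20 · 893.68 / 585.48 ≈ 30.528
Gain = 20 log₁₀(30.528) ≈ 29.69 dB
∠G = 27.60° − 45.00° = -17.40°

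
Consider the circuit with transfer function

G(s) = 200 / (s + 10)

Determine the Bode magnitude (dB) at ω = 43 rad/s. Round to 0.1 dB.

At s = jω = j43:
pole (s+10): 10 + j43 → |·| = √(10²+43²) = √1949 ≈ 44.147, ∠ = arctan(43/10) ≈ 76.91°
|G| = 200 / 44.147 ≈ 4.5303
Gain = 20 log₁₀(4.5303) ≈ 13.12 dB

13.1 dB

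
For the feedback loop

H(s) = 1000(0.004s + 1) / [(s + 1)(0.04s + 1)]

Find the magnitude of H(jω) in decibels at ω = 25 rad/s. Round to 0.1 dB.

29.1 dB

At ω = 25 rad/s:
zero (1 + j25·0.004) = 1 + j0.1 → |·| ≈ 1.005, ∠ ≈ 5.71°
pole (1 + j25·1) = 1 + j25 → |·| ≈ 25.02, ∠ ≈ 87.71°
pole (1 + j25·0.04) = 1 + j1 → |·| ≈ 1.4142, ∠ ≈ 45.00°
|H| = 1000 · 1.005 / (25.02 · 1.4142) ≈ 28.403
Gain = 20 log₁₀(28.403) ≈ 29.07 dB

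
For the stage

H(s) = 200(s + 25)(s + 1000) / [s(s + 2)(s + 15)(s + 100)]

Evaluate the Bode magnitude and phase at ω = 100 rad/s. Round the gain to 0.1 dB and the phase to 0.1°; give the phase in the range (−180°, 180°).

At s = jω = j100:
zero (s+25): 25 + j100 → |·| = √(25²+100²) = √10625 ≈ 103.08, ∠ = arctan(100/25) ≈ 75.96°
zero (s+1000): 1000 + j100 → |·| = √(1000²+100²) = √1010000 ≈ 1005, ∠ = arctan(100/1000) ≈ 5.71°
pole (s+2): 2 + j100 → |·| = √(2²+100²) = √10004 ≈ 100.02, ∠ = arctan(100/2) ≈ 88.85°
pole (s+15): 15 + j100 → |·| = √(15²+100²) = √10225 ≈ 101.12, ∠ = arctan(100/15) ≈ 81.47°
pole (s+100): 100 + j100 → |·| = √(100²+100²) = √20000 ≈ 141.42, ∠ = arctan(100/100) ≈ 45.00°
pole at origin: |s| = 100, ∠ = 90.00° (in denominator)
|H| = 200 · 1.036e+05 / 1.4303e+08 ≈ 0.14486
Gain = 20 log₁₀(0.14486) ≈ -16.78 dB
∠H = 81.67° − 305.32° = -223.65° ≡ 136.35° (principal value)

-16.8 dB, 136.4°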